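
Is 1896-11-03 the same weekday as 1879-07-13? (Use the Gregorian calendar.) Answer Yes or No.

No

From Jul 13, 1879 to Nov 3, 1896 is 6323 days.
6323 mod 7 = 2, so they are different weekdays.
(Jul 13, 1879 is a Sunday; Nov 3, 1896 is a Tuesday.)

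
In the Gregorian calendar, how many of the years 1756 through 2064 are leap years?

Multiples of 4 in [1756,2064]: 78.
Of those, multiples of 100: 3 (not leap unless ÷400).
Multiples of 400: 1.
Leap years = 78 − 3 + 1 = 76.

76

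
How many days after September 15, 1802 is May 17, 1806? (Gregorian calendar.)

Sep 15, 1802 → Sep 15, 1803: 365 days.
Sep 15, 1803 → Sep 15, 1804: 366 days (Feb 29, 1804 is in that span).
Sep 15, 1804 → Sep 15, 1805: 365 days.
Sep 15, 1805 → Oct 15, 1805: 30 days (September has 30).
Oct 15, 1805 → Nov 15, 1805: 31 days (October has 31).
Nov 15, 1805 → Dec 15, 1805: 30 days (November has 30).
Dec 15, 1805 → Jan 15, 1806: 31 days (December has 31).
Jan 15, 1806 → Feb 15, 1806: 31 days (January has 31).
Feb 15, 1806 → Mar 15, 1806: 28 days (February has 28).
Mar 15, 1806 → Apr 15, 1806: 31 days (March has 31).
Apr 15, 1806 → May 15, 1806: 30 days (April has 30).
May 15, 1806 → May 17, 1806: 2 days.
Total: 1340 days.

1340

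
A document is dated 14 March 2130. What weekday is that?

Doomsday rule: the anchor day for the 2100s is Sunday. For year 30: 30÷12 = 2 r 6, and 6÷4 = 1, so 2+6+1 = 9.
Sunday + 9 ≡ Tuesday — that's 2130's doomsday.
In March the doomsday date is Mar 14.
Mar 14 is the doomsday itself: Tuesday.

Tuesday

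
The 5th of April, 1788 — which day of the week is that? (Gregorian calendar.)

Saturday

Doomsday rule: the anchor day for the 1700s is Sunday. For year 88: 88÷12 = 7 r 4, and 4÷4 = 1, so 7+4+1 = 12.
Sunday + 12 ≡ Friday — that's 1788's doomsday.
In April the doomsday date is Apr 4.
Apr 5 is 1 day after Apr 4; 1 mod 7 = 1, so Friday + 1 = Saturday.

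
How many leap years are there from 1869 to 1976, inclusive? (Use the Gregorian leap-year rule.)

Multiples of 4 in [1869,1976]: 27.
Of those, multiples of 100: 1 (not leap unless ÷400).
Multiples of 400: 0.
Leap years = 27 − 1 + 0 = 26.

26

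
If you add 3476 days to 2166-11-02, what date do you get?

+365 (one year) → Nov 2, 2167 (3111 left).
+366 (one year; includes Feb 29, 2168) → Nov 2, 2168 (2745 left).
+365 (one year) → Nov 2, 2169 (2380 left).
+365 (one year) → Nov 2, 2170 (2015 left).
+365 (one year) → Nov 2, 2171 (1650 left).
+366 (one year; includes Feb 29, 2172) → Nov 2, 2172 (1284 left).
+365 (one year) → Nov 2, 2173 (919 left).
+365 (one year) → Nov 2, 2174 (554 left).
+365 (one year) → Nov 2, 2175 (189 left).
Nov has 30 days: +29 → Dec 1, 2175 (160 left).
Dec has 31 days: +31 → Jan 1, 2176 (129 left).
Jan has 31 days: +31 → Feb 1, 2176 (98 left).
Feb has 29 days: +29 → Mar 1, 2176 (69 left).
Mar has 31 days: +31 → Apr 1, 2176 (38 left).
Apr has 30 days: +30 → May 1, 2176 (8 left).
+8 → May 9, 2176.

May 9, 2176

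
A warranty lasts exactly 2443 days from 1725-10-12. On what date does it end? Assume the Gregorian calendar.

+365 (one year) → Oct 12, 1726 (2078 left).
+365 (one year) → Oct 12, 1727 (1713 left).
+366 (one year; includes Feb 29, 1728) → Oct 12, 1728 (1347 left).
+365 (one year) → Oct 12, 1729 (982 left).
+365 (one year) → Oct 12, 1730 (617 left).
+365 (one year) → Oct 12, 1731 (252 left).
Oct has 31 days: +20 → Nov 1, 1731 (232 left).
Nov has 30 days: +30 → Dec 1, 1731 (202 left).
Dec has 31 days: +31 → Jan 1, 1732 (171 left).
Jan has 31 days: +31 → Feb 1, 1732 (140 left).
Feb has 29 days: +29 → Mar 1, 1732 (111 left).
Mar has 31 days: +31 → Apr 1, 1732 (80 left).
Apr has 30 days: +30 → May 1, 1732 (50 left).
May has 31 days: +31 → Jun 1, 1732 (19 left).
+19 → Jun 20, 1732.

June 20, 1732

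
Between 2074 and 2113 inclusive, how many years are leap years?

9

Multiples of 4 in [2074,2113]: 10.
Of those, multiples of 100: 1 (not leap unless ÷400).
Multiples of 400: 0.
Leap years = 10 − 1 + 0 = 9.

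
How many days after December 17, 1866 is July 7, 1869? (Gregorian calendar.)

Dec 17, 1866 → Dec 17, 1867: 365 days.
Dec 17, 1867 → Dec 17, 1868: 366 days (Feb 29, 1868 is in that span).
Dec 17, 1868 → Jan 17, 1869: 31 days (December has 31).
Jan 17, 1869 → Feb 17, 1869: 31 days (January has 31).
Feb 17, 1869 → Mar 17, 1869: 28 days (February has 28).
Mar 17, 1869 → Apr 17, 1869: 31 days (March has 31).
Apr 17, 1869 → May 17, 1869: 30 days (April has 30).
May 17, 1869 → Jun 17, 1869: 31 days (May has 31).
Jun 17, 1869 → Jul 7, 1869: 20 days.
Total: 933 days.

933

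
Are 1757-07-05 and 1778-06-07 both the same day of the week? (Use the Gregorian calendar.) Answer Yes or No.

From Jul 5, 1757 to Jun 7, 1778 is 7642 days.
7642 mod 7 = 5, so they are different weekdays.
(Jul 5, 1757 is a Tuesday; Jun 7, 1778 is a Sunday.)

No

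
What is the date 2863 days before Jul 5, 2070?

September 2, 2062

−365 (one year) → Jul 5, 2069 (2498 left).
−365 (one year) → Jul 5, 2068 (2133 left).
−366 (one year; includes Feb 29, 2068) → Jul 5, 2067 (1767 left).
−365 (one year) → Jul 5, 2066 (1402 left).
−365 (one year) → Jul 5, 2065 (1037 left).
−365 (one year) → Jul 5, 2064 (672 left).
−366 (one year; includes Feb 29, 2064) → Jul 5, 2063 (306 left).
−5 → Jun 30, 2063 (end of Jun, 30 days; 301 left).
−30 → May 31, 2063 (end of May, 31 days; 271 left).
−31 → Apr 30, 2063 (end of Apr, 30 days; 240 left).
−30 → Mar 31, 2063 (end of Mar, 31 days; 210 left).
−31 → Feb 28, 2063 (end of Feb, 28 days; 179 left).
−28 → Jan 31, 2063 (end of Jan, 31 days; 151 left).
−31 → Dec 31, 2062 (end of Dec, 31 days; 120 left).
−31 → Nov 30, 2062 (end of Nov, 30 days; 89 left).
−30 → Oct 31, 2062 (end of Oct, 31 days; 59 left).
−31 → Sep 30, 2062 (end of Sep, 30 days; 28 left).
−28 → Sep 2, 2062.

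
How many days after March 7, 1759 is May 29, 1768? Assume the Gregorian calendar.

Mar 7, 1759 → Mar 7, 1760: 366 days (Feb 29, 1760 is in that span).
Mar 7, 1760 → Mar 7, 1761: 365 days.
Mar 7, 1761 → Mar 7, 1762: 365 days.
Mar 7, 1762 → Mar 7, 1763: 365 days.
Mar 7, 1763 → Mar 7, 1764: 366 days (Feb 29, 1764 is in that span).
Mar 7, 1764 → Mar 7, 1765: 365 days.
Mar 7, 1765 → Mar 7, 1766: 365 days.
Mar 7, 1766 → Mar 7, 1767: 365 days.
Mar 7, 1767 → Mar 7, 1768: 366 days (Feb 29, 1768 is in that span).
Mar 7, 1768 → Apr 7, 1768: 31 days (March has 31).
Apr 7, 1768 → May 7, 1768: 30 days (April has 30).
May 7, 1768 → May 29, 1768: 22 days.
Total: 3371 days.

3371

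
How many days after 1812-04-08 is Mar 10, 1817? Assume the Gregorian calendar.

Apr 8, 1812 → Apr 8, 1813: 365 days.
Apr 8, 1813 → Apr 8, 1814: 365 days.
Apr 8, 1814 → Apr 8, 1815: 365 days.
Apr 8, 1815 → Apr 8, 1816: 366 days (Feb 29, 1816 is in that span).
Apr 8, 1816 → May 8, 1816: 30 days (April has 30).
May 8, 1816 → Jun 8, 1816: 31 days (May has 31).
Jun 8, 1816 → Jul 8, 1816: 30 days (June has 30).
Jul 8, 1816 → Aug 8, 1816: 31 days (July has 31).
Aug 8, 1816 → Sep 8, 1816: 31 days (August has 31).
Sep 8, 1816 → Oct 8, 1816: 30 days (September has 30).
Oct 8, 1816 → Nov 8, 1816: 31 days (October has 31).
Nov 8, 1816 → Dec 8, 1816: 30 days (November has 30).
Dec 8, 1816 → Jan 8, 1817: 31 days (December has 31).
Jan 8, 1817 → Feb 8, 1817: 31 days (January has 31).
Feb 8, 1817 → Mar 8, 1817: 28 days (February has 28).
Mar 8, 1817 → Mar 10, 1817: 2 days.
Total: 1797 days.

1797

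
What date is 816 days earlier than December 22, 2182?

September 27, 2180

−365 (one year) → Dec 22, 2181 (451 left).
−365 (one year) → Dec 22, 2180 (86 left).
−22 → Nov 30, 2180 (end of Nov, 30 days; 64 left).
−30 → Oct 31, 2180 (end of Oct, 31 days; 34 left).
−31 → Sep 30, 2180 (end of Sep, 30 days; 3 left).
−3 → Sep 27, 2180.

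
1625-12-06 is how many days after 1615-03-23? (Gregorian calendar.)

Mar 23, 1615 → Mar 23, 1616: 366 days (Feb 29, 1616 is in that span).
Mar 23, 1616 → Mar 23, 1617: 365 days.
Mar 23, 1617 → Mar 23, 1618: 365 days.
Mar 23, 1618 → Mar 23, 1619: 365 days.
Mar 23, 1619 → Mar 23, 1620: 366 days (Feb 29, 1620 is in that span).
Mar 23, 1620 → Mar 23, 1621: 365 days.
Mar 23, 1621 → Mar 23, 1622: 365 days.
Mar 23, 1622 → Mar 23, 1623: 365 days.
Mar 23, 1623 → Mar 23, 1624: 366 days (Feb 29, 1624 is in that span).
Mar 23, 1624 → Mar 23, 1625: 365 days.
Mar 23, 1625 → Apr 23, 1625: 31 days (March has 31).
Apr 23, 1625 → May 23, 1625: 30 days (April has 30).
May 23, 1625 → Jun 23, 1625: 31 days (May has 31).
Jun 23, 1625 → Jul 23, 1625: 30 days (June has 30).
Jul 23, 1625 → Aug 23, 1625: 31 days (July has 31).
Aug 23, 1625 → Sep 23, 1625: 31 days (August has 31).
Sep 23, 1625 → Oct 23, 1625: 30 days (September has 30).
Oct 23, 1625 → Nov 23, 1625: 31 days (October has 31).
Nov 23, 1625 → Dec 6, 1625: 13 days.
Total: 3911 days.

3911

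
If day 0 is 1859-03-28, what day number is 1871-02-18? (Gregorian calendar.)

4345

Mar 28, 1859 → Mar 28, 1860: 366 days (Feb 29, 1860 is in that span).
Mar 28, 1860 → Mar 28, 1861: 365 days.
Mar 28, 1861 → Mar 28, 1862: 365 days.
Mar 28, 1862 → Mar 28, 1863: 365 days.
Mar 28, 1863 → Mar 28, 1864: 366 days (Feb 29, 1864 is in that span).
Mar 28, 1864 → Mar 28, 1865: 365 days.
Mar 28, 1865 → Mar 28, 1866: 365 days.
Mar 28, 1866 → Mar 28, 1867: 365 days.
Mar 28, 1867 → Mar 28, 1868: 366 days (Feb 29, 1868 is in that span).
Mar 28, 1868 → Mar 28, 1869: 365 days.
Mar 28, 1869 → Mar 28, 1870: 365 days.
Mar 28, 1870 → Apr 28, 1870: 31 days (March has 31).
Apr 28, 1870 → May 28, 1870: 30 days (April has 30).
May 28, 1870 → Jun 28, 1870: 31 days (May has 31).
Jun 28, 1870 → Jul 28, 1870: 30 days (June has 30).
Jul 28, 1870 → Aug 28, 1870: 31 days (July has 31).
Aug 28, 1870 → Sep 28, 1870: 31 days (August has 31).
Sep 28, 1870 → Oct 28, 1870: 30 days (September has 30).
Oct 28, 1870 → Nov 28, 1870: 31 days (October has 31).
Nov 28, 1870 → Dec 28, 1870: 30 days (November has 30).
Dec 28, 1870 → Jan 28, 1871: 31 days (December has 31).
Jan 28, 1871 → Feb 18, 1871: 21 days.
Total: 4345 days.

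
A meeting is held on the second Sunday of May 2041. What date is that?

May 1, 2041 is a Wednesday.
The first Sunday is therefore May 5 (4 days later).
The second Sunday is 5 + 1×7 = May 12.

May 12, 2041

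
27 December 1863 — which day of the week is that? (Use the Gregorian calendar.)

Doomsday rule: the anchor day for the 1800s is Friday. For year 63: 63÷12 = 5 r 3, and 3÷4 = 0, so 5+3+0 = 8.
Friday + 8 ≡ Saturday — that's 1863's doomsday.
In December the doomsday date is Dec 12.
Dec 27 is 15 days after Dec 12; 15 mod 7 = 1, so Saturday + 1 = Sunday.

Sunday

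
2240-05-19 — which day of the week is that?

Doomsday rule: the anchor day for the 2200s is Friday. For year 40: 40÷12 = 3 r 4, and 4÷4 = 1, so 3+4+1 = 8.
Friday + 8 ≡ Saturday — that's 2240's doomsday.
In May the doomsday date is May 9.
May 19 is 10 days after May 9; 10 mod 7 = 3, so Saturday + 3 = Tuesday.

Tuesday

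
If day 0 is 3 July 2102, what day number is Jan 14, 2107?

1656

Jul 3, 2102 → Jul 3, 2103: 365 days.
Jul 3, 2103 → Jul 3, 2104: 366 days (Feb 29, 2104 is in that span).
Jul 3, 2104 → Jul 3, 2105: 365 days.
Jul 3, 2105 → Jul 3, 2106: 365 days.
Jul 3, 2106 → Aug 3, 2106: 31 days (July has 31).
Aug 3, 2106 → Sep 3, 2106: 31 days (August has 31).
Sep 3, 2106 → Oct 3, 2106: 30 days (September has 30).
Oct 3, 2106 → Nov 3, 2106: 31 days (October has 31).
Nov 3, 2106 → Dec 3, 2106: 30 days (November has 30).
Dec 3, 2106 → Jan 3, 2107: 31 days (December has 31).
Jan 3, 2107 → Jan 14, 2107: 11 days.
Total: 1656 days.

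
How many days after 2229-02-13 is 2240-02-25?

4029

Feb 13, 2229 → Feb 13, 2230: 365 days.
Feb 13, 2230 → Feb 13, 2231: 365 days.
Feb 13, 2231 → Feb 13, 2232: 365 days.
Feb 13, 2232 → Feb 13, 2233: 366 days (Feb 29, 2232 is in that span).
Feb 13, 2233 → Feb 13, 2234: 365 days.
Feb 13, 2234 → Feb 13, 2235: 365 days.
Feb 13, 2235 → Feb 13, 2236: 365 days.
Feb 13, 2236 → Feb 13, 2237: 366 days (Feb 29, 2236 is in that span).
Feb 13, 2237 → Feb 13, 2238: 365 days.
Feb 13, 2238 → Feb 13, 2239: 365 days.
Feb 13, 2239 → Mar 13, 2239: 28 days (February has 28).
Mar 13, 2239 → Apr 13, 2239: 31 days (March has 31).
Apr 13, 2239 → May 13, 2239: 30 days (April has 30).
May 13, 2239 → Jun 13, 2239: 31 days (May has 31).
Jun 13, 2239 → Jul 13, 2239: 30 days (June has 30).
Jul 13, 2239 → Aug 13, 2239: 31 days (July has 31).
Aug 13, 2239 → Sep 13, 2239: 31 days (August has 31).
Sep 13, 2239 → Oct 13, 2239: 30 days (September has 30).
Oct 13, 2239 → Nov 13, 2239: 31 days (October has 31).
Nov 13, 2239 → Dec 13, 2239: 30 days (November has 30).
Dec 13, 2239 → Jan 13, 2240: 31 days (December has 31).
Jan 13, 2240 → Feb 13, 2240: 31 days (January has 31).
Feb 13, 2240 → Feb 25, 2240: 12 days.
Total: 4029 days.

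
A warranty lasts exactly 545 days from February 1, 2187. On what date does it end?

July 30, 2188

+365 (one year) → Feb 1, 2188 (180 left).
Feb has 29 days: +29 → Mar 1, 2188 (151 left).
Mar has 31 days: +31 → Apr 1, 2188 (120 left).
Apr has 30 days: +30 → May 1, 2188 (90 left).
May has 31 days: +31 → Jun 1, 2188 (59 left).
Jun has 30 days: +30 → Jul 1, 2188 (29 left).
+29 → Jul 30, 2188.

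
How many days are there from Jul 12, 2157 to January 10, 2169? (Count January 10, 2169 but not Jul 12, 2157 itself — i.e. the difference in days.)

Jul 12, 2157 → Jul 12, 2158: 365 days.
Jul 12, 2158 → Jul 12, 2159: 365 days.
Jul 12, 2159 → Jul 12, 2160: 366 days (Feb 29, 2160 is in that span).
Jul 12, 2160 → Jul 12, 2161: 365 days.
Jul 12, 2161 → Jul 12, 2162: 365 days.
Jul 12, 2162 → Jul 12, 2163: 365 days.
Jul 12, 2163 → Jul 12, 2164: 366 days (Feb 29, 2164 is in that span).
Jul 12, 2164 → Jul 12, 2165: 365 days.
Jul 12, 2165 → Jul 12, 2166: 365 days.
Jul 12, 2166 → Jul 12, 2167: 365 days.
Jul 12, 2167 → Jul 12, 2168: 366 days (Feb 29, 2168 is in that span).
Jul 12, 2168 → Aug 12, 2168: 31 days (July has 31).
Aug 12, 2168 → Sep 12, 2168: 31 days (August has 31).
Sep 12, 2168 → Oct 12, 2168: 30 days (September has 30).
Oct 12, 2168 → Nov 12, 2168: 31 days (October has 31).
Nov 12, 2168 → Dec 12, 2168: 30 days (November has 30).
Dec 12, 2168 → Jan 10, 2169: 29 days.
Total: 4200 days.

4200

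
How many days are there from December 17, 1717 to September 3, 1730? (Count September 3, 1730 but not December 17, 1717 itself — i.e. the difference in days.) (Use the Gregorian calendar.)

Dec 17, 1717 → Dec 17, 1718: 365 days.
Dec 17, 1718 → Dec 17, 1719: 365 days.
Dec 17, 1719 → Dec 17, 1720: 366 days (Feb 29, 1720 is in that span).
Dec 17, 1720 → Dec 17, 1721: 365 days.
Dec 17, 1721 → Dec 17, 1722: 365 days.
Dec 17, 1722 → Dec 17, 1723: 365 days.
Dec 17, 1723 → Dec 17, 1724: 366 days (Feb 29, 1724 is in that span).
Dec 17, 1724 → Dec 17, 1725: 365 days.
Dec 17, 1725 → Dec 17, 1726: 365 days.
Dec 17, 1726 → Dec 17, 1727: 365 days.
Dec 17, 1727 → Dec 17, 1728: 366 days (Feb 29, 1728 is in that span).
Dec 17, 1728 → Dec 17, 1729: 365 days.
Dec 17, 1729 → Jan 17, 1730: 31 days (December has 31).
Jan 17, 1730 → Feb 17, 1730: 31 days (January has 31).
Feb 17, 1730 → Mar 17, 1730: 28 days (February has 28).
Mar 17, 1730 → Apr 17, 1730: 31 days (March has 31).
Apr 17, 1730 → May 17, 1730: 30 days (April has 30).
May 17, 1730 → Jun 17, 1730: 31 days (May has 31).
Jun 17, 1730 → Jul 17, 1730: 30 days (June has 30).
Jul 17, 1730 → Aug 17, 1730: 31 days (July has 31).
Aug 17, 1730 → Sep 3, 1730: 17 days.
Total: 4643 days.

4643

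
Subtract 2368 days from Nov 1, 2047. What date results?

May 8, 2041

−365 (one year) → Nov 1, 2046 (2003 left).
−365 (one year) → Nov 1, 2045 (1638 left).
−365 (one year) → Nov 1, 2044 (1273 left).
−366 (one year; includes Feb 29, 2044) → Nov 1, 2043 (907 left).
−365 (one year) → Nov 1, 2042 (542 left).
−365 (one year) → Nov 1, 2041 (177 left).
−1 → Oct 31, 2041 (end of Oct, 31 days; 176 left).
−31 → Sep 30, 2041 (end of Sep, 30 days; 145 left).
−30 → Aug 31, 2041 (end of Aug, 31 days; 115 left).
−31 → Jul 31, 2041 (end of Jul, 31 days; 84 left).
−31 → Jun 30, 2041 (end of Jun, 30 days; 53 left).
−30 → May 31, 2041 (end of May, 31 days; 23 left).
−23 → May 8, 2041.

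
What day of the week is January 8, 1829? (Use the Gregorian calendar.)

Thursday

Doomsday rule: the anchor day for the 1800s is Friday. For year 29: 29÷12 = 2 r 5, and 5÷4 = 1, so 2+5+1 = 8.
Friday + 8 ≡ Saturday — that's 1829's doomsday.
In January the doomsday date is Jan 3 (1829 is not a leap year).
Jan 8 is 5 days after Jan 3; 5 mod 7 = 5, so Saturday + 5 = Thursday.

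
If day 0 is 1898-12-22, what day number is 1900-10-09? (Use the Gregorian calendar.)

656

Dec 22, 1898 → Dec 22, 1899: 365 days.
Dec 22, 1899 → Jan 22, 1900: 31 days (December has 31).
Jan 22, 1900 → Feb 22, 1900: 31 days (January has 31).
Feb 22, 1900 → Mar 22, 1900: 28 days (February has 28).
Mar 22, 1900 → Apr 22, 1900: 31 days (March has 31).
Apr 22, 1900 → May 22, 1900: 30 days (April has 30).
May 22, 1900 → Jun 22, 1900: 31 days (May has 31).
Jun 22, 1900 → Jul 22, 1900: 30 days (June has 30).
Jul 22, 1900 → Aug 22, 1900: 31 days (July has 31).
Aug 22, 1900 → Sep 22, 1900: 31 days (August has 31).
Sep 22, 1900 → Oct 9, 1900: 17 days.
Total: 656 days.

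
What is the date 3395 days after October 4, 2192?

+365 (one year) → Oct 4, 2193 (3030 left).
+365 (one year) → Oct 4, 2194 (2665 left).
+365 (one year) → Oct 4, 2195 (2300 left).
+366 (one year; includes Feb 29, 2196) → Oct 4, 2196 (1934 left).
+365 (one year) → Oct 4, 2197 (1569 left).
+365 (one year) → Oct 4, 2198 (1204 left).
+365 (one year) → Oct 4, 2199 (839 left).
+365 (one year) → Oct 4, 2200 (474 left).
+365 (one year) → Oct 4, 2201 (109 left).
Oct has 31 days: +28 → Nov 1, 2201 (81 left).
Nov has 30 days: +30 → Dec 1, 2201 (51 left).
Dec has 31 days: +31 → Jan 1, 2202 (20 left).
+20 → Jan 21, 2202.

January 21, 2202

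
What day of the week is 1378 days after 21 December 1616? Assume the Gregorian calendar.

First find the weekday of Dec 21, 1616. Doomsday rule: the anchor day for the 1600s is Tuesday. For year 16: 16÷12 = 1 r 4, and 4÷4 = 1, so 1+4+1 = 6.
Tuesday + 6 ≡ Monday — that's 1616's doomsday.
In December the doomsday date is Dec 12.
Dec 21 is 9 days after Dec 12; 9 mod 7 = 2, so Monday + 2 = Wednesday.
1378 mod 7 = 6, so 1378 days after a Wednesday is Wednesday + 6 = Tuesday.

Tuesday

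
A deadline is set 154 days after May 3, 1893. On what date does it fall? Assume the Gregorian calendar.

October 4, 1893

May has 31 days: +29 → Jun 1, 1893 (125 left).
Jun has 30 days: +30 → Jul 1, 1893 (95 left).
Jul has 31 days: +31 → Aug 1, 1893 (64 left).
Aug has 31 days: +31 → Sep 1, 1893 (33 left).
Sep has 30 days: +30 → Oct 1, 1893 (3 left).
+3 → Oct 4, 1893.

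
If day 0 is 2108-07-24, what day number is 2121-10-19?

4835

Jul 24, 2108 → Jul 24, 2109: 365 days.
Jul 24, 2109 → Jul 24, 2110: 365 days.
Jul 24, 2110 → Jul 24, 2111: 365 days.
Jul 24, 2111 → Jul 24, 2112: 366 days (Feb 29, 2112 is in that span).
Jul 24, 2112 → Jul 24, 2113: 365 days.
Jul 24, 2113 → Jul 24, 2114: 365 days.
Jul 24, 2114 → Jul 24, 2115: 365 days.
Jul 24, 2115 → Jul 24, 2116: 366 days (Feb 29, 2116 is in that span).
Jul 24, 2116 → Jul 24, 2117: 365 days.
Jul 24, 2117 → Jul 24, 2118: 365 days.
Jul 24, 2118 → Jul 24, 2119: 365 days.
Jul 24, 2119 → Jul 24, 2120: 366 days (Feb 29, 2120 is in that span).
Jul 24, 2120 → Jul 24, 2121: 365 days.
Jul 24, 2121 → Aug 24, 2121: 31 days (July has 31).
Aug 24, 2121 → Sep 24, 2121: 31 days (August has 31).
Sep 24, 2121 → Oct 19, 2121: 25 days.
Total: 4835 days.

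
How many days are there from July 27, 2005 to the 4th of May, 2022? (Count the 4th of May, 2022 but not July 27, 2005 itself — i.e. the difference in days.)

Jul 27, 2005 → Jul 27, 2006: 365 days.
Jul 27, 2006 → Jul 27, 2007: 365 days.
Jul 27, 2007 → Jul 27, 2008: 366 days (Feb 29, 2008 is in that span).
Jul 27, 2008 → Jul 27, 2009: 365 days.
Jul 27, 2009 → Jul 27, 2010: 365 days.
Jul 27, 2010 → Jul 27, 2011: 365 days.
Jul 27, 2011 → Jul 27, 2012: 366 days (Feb 29, 2012 is in that span).
Jul 27, 2012 → Jul 27, 2013: 365 days.
Jul 27, 2013 → Jul 27, 2014: 365 days.
Jul 27, 2014 → Jul 27, 2015: 365 days.
Jul 27, 2015 → Jul 27, 2016: 366 days (Feb 29, 2016 is in that span).
Jul 27, 2016 → Jul 27, 2017: 365 days.
Jul 27, 2017 → Jul 27, 2018: 365 days.
Jul 27, 2018 → Jul 27, 2019: 365 days.
Jul 27, 2019 → Jul 27, 2020: 366 days (Feb 29, 2020 is in that span).
Jul 27, 2020 → Jul 27, 2021: 365 days.
Jul 27, 2021 → Aug 27, 2021: 31 days (July has 31).
Aug 27, 2021 → Sep 27, 2021: 31 days (August has 31).
Sep 27, 2021 → Oct 27, 2021: 30 days (September has 30).
Oct 27, 2021 → Nov 27, 2021: 31 days (October has 31).
Nov 27, 2021 → Dec 27, 2021: 30 days (November has 30).
Dec 27, 2021 → Jan 27, 2022: 31 days (December has 31).
Jan 27, 2022 → Feb 27, 2022: 31 days (January has 31).
Feb 27, 2022 → Mar 27, 2022: 28 days (February has 28).
Mar 27, 2022 → Apr 27, 2022: 31 days (March has 31).
Apr 27, 2022 → May 4, 2022: 7 days.
Total: 6125 days.

6125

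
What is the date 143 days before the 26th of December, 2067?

−26 → Nov 30, 2067 (end of Nov, 30 days; 117 left).
−30 → Oct 31, 2067 (end of Oct, 31 days; 87 left).
−31 → Sep 30, 2067 (end of Sep, 30 days; 56 left).
−30 → Aug 31, 2067 (end of Aug, 31 days; 26 left).
−26 → Aug 5, 2067.

August 5, 2067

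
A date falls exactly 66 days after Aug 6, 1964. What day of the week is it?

First find the weekday of Aug 6, 1964. Doomsday rule: the anchor day for the 1900s is Wednesday. For year 64: 64÷12 = 5 r 4, and 4÷4 = 1, so 5+4+1 = 10.
Wednesday + 10 ≡ Saturday — that's 1964's doomsday.
In August the doomsday date is Aug 8.
Aug 6 is 2 days before Aug 8; 2 mod 7 = 2, so Saturday − 2 = Thursday.
66 mod 7 = 3, so 66 days after a Thursday is Thursday + 3 = Sunday.

Sunday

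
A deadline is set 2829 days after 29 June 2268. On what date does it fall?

+365 (one year) → Jun 29, 2269 (2464 left).
+365 (one year) → Jun 29, 2270 (2099 left).
+365 (one year) → Jun 29, 2271 (1734 left).
+366 (one year; includes Feb 29, 2272) → Jun 29, 2272 (1368 left).
+365 (one year) → Jun 29, 2273 (1003 left).
+365 (one year) → Jun 29, 2274 (638 left).
+365 (one year) → Jun 29, 2275 (273 left).
Jun has 30 days: +2 → Jul 1, 2275 (271 left).
Jul has 31 days: +31 → Aug 1, 2275 (240 left).
Aug has 31 days: +31 → Sep 1, 2275 (209 left).
Sep has 30 days: +30 → Oct 1, 2275 (179 left).
Oct has 31 days: +31 → Nov 1, 2275 (148 left).
Nov has 30 days: +30 → Dec 1, 2275 (118 left).
Dec has 31 days: +31 → Jan 1, 2276 (87 left).
Jan has 31 days: +31 → Feb 1, 2276 (56 left).
Feb has 29 days: +29 → Mar 1, 2276 (27 left).
+27 → Mar 28, 2276.

March 28, 2276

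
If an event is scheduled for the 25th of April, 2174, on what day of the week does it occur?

Doomsday rule: the anchor day for the 2100s is Sunday. For year 74: 74÷12 = 6 r 2, and 2÷4 = 0, so 6+2+0 = 8.
Sunday + 8 ≡ Monday — that's 2174's doomsday.
In April the doomsday date is Apr 4.
Apr 25 is 21 days after Apr 4; 21 mod 7 = 0, so Monday + 0 = Monday.

Monday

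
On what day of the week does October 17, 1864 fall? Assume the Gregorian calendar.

January 1, 1864 is a Friday.
Jan 1, 1864 → Feb 1, 1864: 31 days (January has 31).
Feb 1, 1864 → Mar 1, 1864: 29 days (February has 29).
Mar 1, 1864 → Apr 1, 1864: 31 days (March has 31).
Apr 1, 1864 → May 1, 1864: 30 days (April has 30).
May 1, 1864 → Jun 1, 1864: 31 days (May has 31).
Jun 1, 1864 → Jul 1, 1864: 30 days (June has 30).
Jul 1, 1864 → Aug 1, 1864: 31 days (July has 31).
Aug 1, 1864 → Sep 1, 1864: 31 days (August has 31).
Sep 1, 1864 → Oct 1, 1864: 30 days (September has 30).
Oct 1, 1864 → Oct 17, 1864: 16 days.
Total: 290 days.
290 mod 7 = 3, so Friday + 3 = Monday.

Monday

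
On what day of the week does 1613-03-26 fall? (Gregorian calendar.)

Tuesday

Doomsday rule: the anchor day for the 1600s is Tuesday. For year 13: 13÷12 = 1 r 1, and 1÷4 = 0, so 1+1+0 = 2.
Tuesday + 2 ≡ Thursday — that's 1613's doomsday.
In March the doomsday date is Mar 14.
Mar 26 is 12 days after Mar 14; 12 mod 7 = 5, so Thursday + 5 = Tuesday.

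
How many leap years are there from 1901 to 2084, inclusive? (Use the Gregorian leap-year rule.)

Multiples of 4 in [1901,2084]: 46.
Of those, multiples of 100: 1 (not leap unless ÷400).
Multiples of 400: 1.
Leap years = 46 − 1 + 1 = 46.

46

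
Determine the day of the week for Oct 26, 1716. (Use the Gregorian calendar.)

Doomsday rule: the anchor day for the 1700s is Sunday. For year 16: 16÷12 = 1 r 4, and 4÷4 = 1, so 1+4+1 = 6.
Sunday + 6 ≡ Saturday — that's 1716's doomsday.
In October the doomsday date is Oct 10.
Oct 26 is 16 days after Oct 10; 16 mod 7 = 2, so Saturday + 2 = Monday.

Monday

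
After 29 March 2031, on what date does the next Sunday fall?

March 30, 2031

Mar 29, 2031 is a Saturday.
From Saturday to the next Sunday is 1 day.
Mar 29, 2031 + 1 = Mar 30, 2031.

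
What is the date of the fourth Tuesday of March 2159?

March 1, 2159 is a Thursday.
The first Tuesday is therefore March 6 (5 days later).
The fourth Tuesday is 6 + 3×7 = March 27.

March 27, 2159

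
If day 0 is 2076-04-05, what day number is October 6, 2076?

184

Apr 5, 2076 → May 5, 2076: 30 days (April has 30).
May 5, 2076 → Jun 5, 2076: 31 days (May has 31).
Jun 5, 2076 → Jul 5, 2076: 30 days (June has 30).
Jul 5, 2076 → Aug 5, 2076: 31 days (July has 31).
Aug 5, 2076 → Sep 5, 2076: 31 days (August has 31).
Sep 5, 2076 → Oct 5, 2076: 30 days (September has 30).
Oct 5, 2076 → Oct 6, 2076: 1 days.
Total: 184 days.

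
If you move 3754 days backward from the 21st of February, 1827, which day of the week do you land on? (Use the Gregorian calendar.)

Monday

First find the weekday of Feb 21, 1827. Doomsday rule: the anchor day for the 1800s is Friday. For year 27: 27÷12 = 2 r 3, and 3÷4 = 0, so 2+3+0 = 5.
Friday + 5 ≡ Wednesday — that's 1827's doomsday.
In February the doomsday date is Feb 28 (1827 is not a leap year).
Feb 21 is 7 days before Feb 28; 7 mod 7 = 0, so Wednesday − 0 = Wednesday.
3754 mod 7 = 2, so 3754 days before a Wednesday is Wednesday − 2 = Monday.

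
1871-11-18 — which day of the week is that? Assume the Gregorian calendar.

Saturday

Doomsday rule: the anchor day for the 1800s is Friday. For year 71: 71÷12 = 5 r 11, and 11÷4 = 2, so 5+11+2 = 18.
Friday + 18 ≡ Tuesday — that's 1871's doomsday.
In November the doomsday date is Nov 7.
Nov 18 is 11 days after Nov 7; 11 mod 7 = 4, so Tuesday + 4 = Saturday.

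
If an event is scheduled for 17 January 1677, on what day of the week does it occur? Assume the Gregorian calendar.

Sunday

Doomsday rule: the anchor day for the 1600s is Tuesday. For year 77: 77÷12 = 6 r 5, and 5÷4 = 1, so 6+5+1 = 12.
Tuesday + 12 ≡ Sunday — that's 1677's doomsday.
In January the doomsday date is Jan 3 (1677 is not a leap year).
Jan 17 is 14 days after Jan 3; 14 mod 7 = 0, so Sunday + 0 = Sunday.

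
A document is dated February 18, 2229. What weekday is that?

Wednesday

Doomsday rule: the anchor day for the 2200s is Friday. For year 29: 29÷12 = 2 r 5, and 5÷4 = 1, so 2+5+1 = 8.
Friday + 8 ≡ Saturday — that's 2229's doomsday.
In February the doomsday date is Feb 28 (2229 is not a leap year).
Feb 18 is 10 days before Feb 28; 10 mod 7 = 3, so Saturday − 3 = Wednesday.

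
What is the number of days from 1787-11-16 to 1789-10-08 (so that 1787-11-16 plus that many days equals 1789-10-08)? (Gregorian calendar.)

Nov 16, 1787 → Nov 16, 1788: 366 days (Feb 29, 1788 is in that span).
Nov 16, 1788 → Dec 16, 1788: 30 days (November has 30).
Dec 16, 1788 → Jan 16, 1789: 31 days (December has 31).
Jan 16, 1789 → Feb 16, 1789: 31 days (January has 31).
Feb 16, 1789 → Mar 16, 1789: 28 days (February has 28).
Mar 16, 1789 → Apr 16, 1789: 31 days (March has 31).
Apr 16, 1789 → May 16, 1789: 30 days (April has 30).
May 16, 1789 → Jun 16, 1789: 31 days (May has 31).
Jun 16, 1789 → Jul 16, 1789: 30 days (June has 30).
Jul 16, 1789 → Aug 16, 1789: 31 days (July has 31).
Aug 16, 1789 → Sep 16, 1789: 31 days (August has 31).
Sep 16, 1789 → Oct 8, 1789: 22 days.
Total: 692 days.

692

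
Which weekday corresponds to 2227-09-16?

Doomsday rule: the anchor day for the 2200s is Friday. For year 27: 27÷12 = 2 r 3, and 3÷4 = 0, so 2+3+0 = 5.
Friday + 5 ≡ Wednesday — that's 2227's doomsday.
In September the doomsday date is Sep 5.
Sep 16 is 11 days after Sep 5; 11 mod 7 = 4, so Wednesday + 4 = Sunday.

Sunday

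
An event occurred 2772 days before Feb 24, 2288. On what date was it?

July 23, 2280

−365 (one year) → Feb 24, 2287 (2407 left).
−365 (one year) → Feb 24, 2286 (2042 left).
−365 (one year) → Feb 24, 2285 (1677 left).
−366 (one year; includes Feb 29, 2284) → Feb 24, 2284 (1311 left).
−365 (one year) → Feb 24, 2283 (946 left).
−365 (one year) → Feb 24, 2282 (581 left).
−365 (one year) → Feb 24, 2281 (216 left).
−24 → Jan 31, 2281 (end of Jan, 31 days; 192 left).
−31 → Dec 31, 2280 (end of Dec, 31 days; 161 left).
−31 → Nov 30, 2280 (end of Nov, 30 days; 130 left).
−30 → Oct 31, 2280 (end of Oct, 31 days; 100 left).
−31 → Sep 30, 2280 (end of Sep, 30 days; 69 left).
−30 → Aug 31, 2280 (end of Aug, 31 days; 39 left).
−31 → Jul 31, 2280 (end of Jul, 31 days; 8 left).
−8 → Jul 23, 2280.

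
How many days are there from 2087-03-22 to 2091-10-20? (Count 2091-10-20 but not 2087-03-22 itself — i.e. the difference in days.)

1673

Mar 22, 2087 → Mar 22, 2088: 366 days (Feb 29, 2088 is in that span).
Mar 22, 2088 → Mar 22, 2089: 365 days.
Mar 22, 2089 → Mar 22, 2090: 365 days.
Mar 22, 2090 → Mar 22, 2091: 365 days.
Mar 22, 2091 → Apr 22, 2091: 31 days (March has 31).
Apr 22, 2091 → May 22, 2091: 30 days (April has 30).
May 22, 2091 → Jun 22, 2091: 31 days (May has 31).
Jun 22, 2091 → Jul 22, 2091: 30 days (June has 30).
Jul 22, 2091 → Aug 22, 2091: 31 days (July has 31).
Aug 22, 2091 → Sep 22, 2091: 31 days (August has 31).
Sep 22, 2091 → Oct 20, 2091: 28 days.
Total: 1673 days.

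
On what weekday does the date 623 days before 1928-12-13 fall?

Dec 13, 1928 is a Thursday.
623 mod 7 = 0, so 623 days before a Thursday is Thursday − 0 = Thursday.

Thursday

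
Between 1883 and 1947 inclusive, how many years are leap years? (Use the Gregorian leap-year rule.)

Multiples of 4 in [1883,1947]: 16.
Of those, multiples of 100: 1 (not leap unless ÷400).
Multiples of 400: 0.
Leap years = 16 − 1 + 0 = 15.

15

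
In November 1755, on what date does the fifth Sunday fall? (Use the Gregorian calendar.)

November 1, 1755 is a Saturday.
The first Sunday is therefore November 2 (1 days later).
The fifth Sunday is 2 + 4×7 = November 30.

November 30, 1755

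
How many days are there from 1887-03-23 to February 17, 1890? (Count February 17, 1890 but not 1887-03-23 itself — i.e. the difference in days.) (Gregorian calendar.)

Mar 23, 1887 → Mar 23, 1888: 366 days (Feb 29, 1888 is in that span).
Mar 23, 1888 → Mar 23, 1889: 365 days.
Mar 23, 1889 → Apr 23, 1889: 31 days (March has 31).
Apr 23, 1889 → May 23, 1889: 30 days (April has 30).
May 23, 1889 → Jun 23, 1889: 31 days (May has 31).
Jun 23, 1889 → Jul 23, 1889: 30 days (June has 30).
Jul 23, 1889 → Aug 23, 1889: 31 days (July has 31).
Aug 23, 1889 → Sep 23, 1889: 31 days (August has 31).
Sep 23, 1889 → Oct 23, 1889: 30 days (September has 30).
Oct 23, 1889 → Nov 23, 1889: 31 days (October has 31).
Nov 23, 1889 → Dec 23, 1889: 30 days (November has 30).
Dec 23, 1889 → Jan 23, 1890: 31 days (December has 31).
Jan 23, 1890 → Feb 17, 1890: 25 days.
Total: 1062 days.

1062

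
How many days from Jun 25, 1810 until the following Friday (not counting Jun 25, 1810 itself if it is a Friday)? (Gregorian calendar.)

4

Jun 25, 1810 is a Monday.
From Monday to the next Friday is 4 days.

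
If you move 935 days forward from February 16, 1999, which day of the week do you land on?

Saturday

Feb 16, 1999 is a Tuesday.
935 mod 7 = 4, so 935 days after a Tuesday is Tuesday + 4 = Saturday.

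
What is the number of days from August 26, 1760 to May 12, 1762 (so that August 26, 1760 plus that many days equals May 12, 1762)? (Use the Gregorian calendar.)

Aug 26, 1760 → Aug 26, 1761: 365 days.
Aug 26, 1761 → Sep 26, 1761: 31 days (August has 31).
Sep 26, 1761 → Oct 26, 1761: 30 days (September has 30).
Oct 26, 1761 → Nov 26, 1761: 31 days (October has 31).
Nov 26, 1761 → Dec 26, 1761: 30 days (November has 30).
Dec 26, 1761 → Jan 26, 1762: 31 days (December has 31).
Jan 26, 1762 → Feb 26, 1762: 31 days (January has 31).
Feb 26, 1762 → Mar 26, 1762: 28 days (February has 28).
Mar 26, 1762 → Apr 26, 1762: 31 days (March has 31).
Apr 26, 1762 → May 12, 1762: 16 days.
Total: 624 days.

624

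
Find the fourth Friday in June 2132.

June 1, 2132 is a Sunday.
The first Friday is therefore June 6 (5 days later).
The fourth Friday is 6 + 3×7 = June 27.

June 27, 2132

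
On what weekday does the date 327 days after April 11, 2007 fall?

First find the weekday of Apr 11, 2007. Doomsday rule: the anchor day for the 2000s is Tuesday. For year 07: 7÷12 = 0 r 7, and 7÷4 = 1, so 0+7+1 = 8.
Tuesday + 8 ≡ Wednesday — that's 2007's doomsday.
In April the doomsday date is Apr 4.
Apr 11 is 7 days after Apr 4; 7 mod 7 = 0, so Wednesday + 0 = Wednesday.
327 mod 7 = 5, so 327 days after a Wednesday is Wednesday + 5 = Monday.

Monday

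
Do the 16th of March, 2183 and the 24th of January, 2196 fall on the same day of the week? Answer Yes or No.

Yes

From Mar 16, 2183 to Jan 24, 2196 is 4697 days.
4697 mod 7 = 0, so they are the same weekday.
(Mar 16, 2183 is a Sunday; Jan 24, 2196 is a Sunday.)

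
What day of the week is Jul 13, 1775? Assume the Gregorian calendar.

Doomsday rule: the anchor day for the 1700s is Sunday. For year 75: 75÷12 = 6 r 3, and 3÷4 = 0, so 6+3+0 = 9.
Sunday + 9 ≡ Tuesday — that's 1775's doomsday.
In July the doomsday date is Jul 11.
Jul 13 is 2 days after Jul 11; 2 mod 7 = 2, so Tuesday + 2 = Thursday.

Thursday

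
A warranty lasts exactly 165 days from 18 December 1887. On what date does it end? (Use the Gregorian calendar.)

Dec has 31 days: +14 → Jan 1, 1888 (151 left).
Jan has 31 days: +31 → Feb 1, 1888 (120 left).
Feb has 29 days: +29 → Mar 1, 1888 (91 left).
Mar has 31 days: +31 → Apr 1, 1888 (60 left).
Apr has 30 days: +30 → May 1, 1888 (30 left).
+30 → May 31, 1888.

May 31, 1888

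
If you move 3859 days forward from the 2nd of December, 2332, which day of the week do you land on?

Sunday

First find the weekday of Dec 2, 2332. Doomsday rule: the anchor day for the 2300s is Wednesday. For year 32: 32÷12 = 2 r 8, and 8÷4 = 2, so 2+8+2 = 12.
Wednesday + 12 ≡ Monday — that's 2332's doomsday.
In December the doomsday date is Dec 12.
Dec 2 is 10 days before Dec 12; 10 mod 7 = 3, so Monday − 3 = Friday.
3859 mod 7 = 2, so 3859 days after a Friday is Friday + 2 = Sunday.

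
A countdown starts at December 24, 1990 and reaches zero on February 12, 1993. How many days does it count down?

Dec 24, 1990 → Dec 24, 1991: 365 days.
Dec 24, 1991 → Dec 24, 1992: 366 days (Feb 29, 1992 is in that span).
Dec 24, 1992 → Jan 24, 1993: 31 days (December has 31).
Jan 24, 1993 → Feb 12, 1993: 19 days.
Total: 781 days.

781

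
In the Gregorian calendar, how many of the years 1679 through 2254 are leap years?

Multiples of 4 in [1679,2254]: 144.
Of those, multiples of 100: 6 (not leap unless ÷400).
Multiples of 400: 1.
Leap years = 144 − 6 + 1 = 139.

139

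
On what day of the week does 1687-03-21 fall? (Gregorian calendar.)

Friday

Doomsday rule: the anchor day for the 1600s is Tuesday. For year 87: 87÷12 = 7 r 3, and 3÷4 = 0, so 7+3+0 = 10.
Tuesday + 10 ≡ Friday — that's 1687's doomsday.
In March the doomsday date is Mar 14.
Mar 21 is 7 days after Mar 14; 7 mod 7 = 0, so Friday + 0 = Friday.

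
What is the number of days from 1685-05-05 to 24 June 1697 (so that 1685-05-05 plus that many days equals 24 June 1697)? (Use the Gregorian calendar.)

4433

May 5, 1685 → May 5, 1686: 365 days.
May 5, 1686 → May 5, 1687: 365 days.
May 5, 1687 → May 5, 1688: 366 days (Feb 29, 1688 is in that span).
May 5, 1688 → May 5, 1689: 365 days.
May 5, 1689 → May 5, 1690: 365 days.
May 5, 1690 → May 5, 1691: 365 days.
May 5, 1691 → May 5, 1692: 366 days (Feb 29, 1692 is in that span).
May 5, 1692 → May 5, 1693: 365 days.
May 5, 1693 → May 5, 1694: 365 days.
May 5, 1694 → May 5, 1695: 365 days.
May 5, 1695 → May 5, 1696: 366 days (Feb 29, 1696 is in that span).
May 5, 1696 → May 5, 1697: 365 days.
May 5, 1697 → Jun 5, 1697: 31 days (May has 31).
Jun 5, 1697 → Jun 24, 1697: 19 days.
Total: 4433 days.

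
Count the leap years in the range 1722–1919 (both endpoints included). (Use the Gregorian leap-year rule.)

47

Multiples of 4 in [1722,1919]: 49.
Of those, multiples of 100: 2 (not leap unless ÷400).
Multiples of 400: 0.
Leap years = 49 − 2 + 0 = 47.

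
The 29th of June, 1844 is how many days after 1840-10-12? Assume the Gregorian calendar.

Oct 12, 1840 → Oct 12, 1841: 365 days.
Oct 12, 1841 → Oct 12, 1842: 365 days.
Oct 12, 1842 → Oct 12, 1843: 365 days.
Oct 12, 1843 → Nov 12, 1843: 31 days (October has 31).
Nov 12, 1843 → Dec 12, 1843: 30 days (November has 30).
Dec 12, 1843 → Jan 12, 1844: 31 days (December has 31).
Jan 12, 1844 → Feb 12, 1844: 31 days (January has 31).
Feb 12, 1844 → Mar 12, 1844: 29 days (February has 29).
Mar 12, 1844 → Apr 12, 1844: 31 days (March has 31).
Apr 12, 1844 → May 12, 1844: 30 days (April has 30).
May 12, 1844 → Jun 12, 1844: 31 days (May has 31).
Jun 12, 1844 → Jun 29, 1844: 17 days.
Total: 1356 days.

1356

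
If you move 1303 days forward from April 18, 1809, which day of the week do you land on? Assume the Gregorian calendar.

First find the weekday of Apr 18, 1809. Doomsday rule: the anchor day for the 1800s is Friday. For year 09: 9÷12 = 0 r 9, and 9÷4 = 2, so 0+9+2 = 11.
Friday + 11 ≡ Tuesday — that's 1809's doomsday.
In April the doomsday date is Apr 4.
Apr 18 is 14 days after Apr 4; 14 mod 7 = 0, so Tuesday + 0 = Tuesday.
1303 mod 7 = 1, so 1303 days after a Tuesday is Tuesday + 1 = Wednesday.

Wednesday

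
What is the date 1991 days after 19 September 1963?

+366 (one year; includes Feb 29, 1964) → Sep 19, 1964 (1625 left).
+365 (one year) → Sep 19, 1965 (1260 left).
+365 (one year) → Sep 19, 1966 (895 left).
+365 (one year) → Sep 19, 1967 (530 left).
+366 (one year; includes Feb 29, 1968) → Sep 19, 1968 (164 left).
Sep has 30 days: +12 → Oct 1, 1968 (152 left).
Oct has 31 days: +31 → Nov 1, 1968 (121 left).
Nov has 30 days: +30 → Dec 1, 1968 (91 left).
Dec has 31 days: +31 → Jan 1, 1969 (60 left).
Jan has 31 days: +31 → Feb 1, 1969 (29 left).
Feb has 28 days: +28 → Mar 1, 1969 (1 left).
+1 → Mar 2, 1969.

March 2, 1969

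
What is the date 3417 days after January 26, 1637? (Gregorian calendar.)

+365 (one year) → Jan 26, 1638 (3052 left).
+365 (one year) → Jan 26, 1639 (2687 left).
+365 (one year) → Jan 26, 1640 (2322 left).
+366 (one year; includes Feb 29, 1640) → Jan 26, 1641 (1956 left).
+365 (one year) → Jan 26, 1642 (1591 left).
+365 (one year) → Jan 26, 1643 (1226 left).
+365 (one year) → Jan 26, 1644 (861 left).
+366 (one year; includes Feb 29, 1644) → Jan 26, 1645 (495 left).
+365 (one year) → Jan 26, 1646 (130 left).
Jan has 31 days: +6 → Feb 1, 1646 (124 left).
Feb has 28 days: +28 → Mar 1, 1646 (96 left).
Mar has 31 days: +31 → Apr 1, 1646 (65 left).
Apr has 30 days: +30 → May 1, 1646 (35 left).
May has 31 days: +31 → Jun 1, 1646 (4 left).
+4 → Jun 5, 1646.

June 5, 1646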